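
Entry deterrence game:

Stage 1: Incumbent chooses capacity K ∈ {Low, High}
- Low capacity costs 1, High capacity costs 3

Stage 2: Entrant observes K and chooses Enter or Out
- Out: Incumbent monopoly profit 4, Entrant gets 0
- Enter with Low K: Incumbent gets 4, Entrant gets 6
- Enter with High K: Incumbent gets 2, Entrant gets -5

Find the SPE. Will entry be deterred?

SPE: (Low, Enter|Low, Out|High); Entry not deterred. Incumbent net profit = 3, Entrant gets 6

Work:
After Low K: Entrant enters (6 > 0)
After High K: Entrant stays out (-5 < 0)
Incumbent: Low → 4−1=3, High → 4−3=1
Incumbent chooses Low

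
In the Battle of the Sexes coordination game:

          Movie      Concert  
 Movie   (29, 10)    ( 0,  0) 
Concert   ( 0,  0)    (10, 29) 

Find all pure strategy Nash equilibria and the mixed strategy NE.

Pure NE: (Movie, Movie) and (Concert, Concert); Mixed NE: p = 0.7436, q = 0.2564

Work:
Check pure NE:
(Movie, Movie): (29, 10) - no unilateral deviation beneficial
(Concert, Concert): (10, 29) - no unilateral deviation beneficial
Mixed NE: P1 plays Movie with p = 0.7436, P2 plays Movie with q = 0.2564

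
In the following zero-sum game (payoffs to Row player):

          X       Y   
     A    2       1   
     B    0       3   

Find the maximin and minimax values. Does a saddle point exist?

Maximin = 1, Minimax = 2, Saddle: False

Work:
Row minimums: [1, 0] → maximin = 1
Column maximums: [2, 3] → minimax = 2
No saddle point (maximin ≠ minimax). Mixed strategy needed.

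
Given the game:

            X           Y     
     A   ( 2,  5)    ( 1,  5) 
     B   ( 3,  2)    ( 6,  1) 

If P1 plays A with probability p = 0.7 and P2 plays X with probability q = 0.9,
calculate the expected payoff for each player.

E[P1] = 2.32, E[P2] = 4.07

Work:
E[P1] = p·q·π₁(A,X) + p·(1-q)·π₁(A,Y) + (1-p)·q·π₁(B,X) + (1-p)·(1-q)·π₁(B,Y)
= 0.7·0.9·2 + 0.7·0.1·1 + 0.3·0.9·3 + 0.3·0.1·6
= 2.32

E[P2] = 4.07 (similar calculation)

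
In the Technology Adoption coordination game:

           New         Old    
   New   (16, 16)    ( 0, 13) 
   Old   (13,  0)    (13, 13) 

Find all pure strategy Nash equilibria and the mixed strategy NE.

Pure NE: (New, New) and (Old, Old); Mixed NE: p = 0.8125, q = 0.8125

Work:
Check pure NE:
(New, New): (16, 16) - no unilateral deviation beneficial
(Old, Old): (13, 13) - no unilateral deviation beneficial
Mixed NE: P1 plays New with p = 0.8125, P2 plays New with q = 0.8125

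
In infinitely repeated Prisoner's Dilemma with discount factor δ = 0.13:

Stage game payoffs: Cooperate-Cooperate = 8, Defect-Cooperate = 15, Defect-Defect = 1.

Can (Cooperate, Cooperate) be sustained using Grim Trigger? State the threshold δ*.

δ* = 0.5; since δ = 0.13 < 0.5, cooperation cannot be sustained

Work:
For Grim Trigger:
Cooperate forever: 8/(1-δ)
Defect then punished: 15 + 1·δ/(1-δ)
Need: 8/(1-δ) ≥ 15 + 1·δ/(1-δ)
Solving: δ ≥ (T-R)/(T-P) = (15-8)/(15-1) = 0.5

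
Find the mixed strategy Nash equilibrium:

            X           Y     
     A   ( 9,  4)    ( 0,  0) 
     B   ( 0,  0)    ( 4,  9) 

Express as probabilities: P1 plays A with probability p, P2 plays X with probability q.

p = 0.6923, q = 0.3077

Work:
Find probabilities that make opponent indifferent:
P2 chooses q to make P1 indifferent between A and B
P1 chooses p to make P2 indifferent between X and Y
Mixed NE: P1 plays (A: 0.6923, B: 0.3077), P2 plays (X: 0.3077, Y: 0.6923)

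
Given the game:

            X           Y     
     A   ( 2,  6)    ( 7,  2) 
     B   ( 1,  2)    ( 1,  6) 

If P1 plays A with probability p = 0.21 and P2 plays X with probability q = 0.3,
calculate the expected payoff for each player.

E[P1] = 1.945, E[P2] = 4.464

Work:
E[P1] = p·q·π₁(A,X) + p·(1-q)·π₁(A,Y) + (1-p)·q·π₁(B,X) + (1-p)·(1-q)·π₁(B,Y)
= 0.21·0.3·2 + 0.21·0.7·7 + 0.79·0.3·1 + 0.79·0.7·1
= 1.945

E[P2] = 4.464 (similar calculation)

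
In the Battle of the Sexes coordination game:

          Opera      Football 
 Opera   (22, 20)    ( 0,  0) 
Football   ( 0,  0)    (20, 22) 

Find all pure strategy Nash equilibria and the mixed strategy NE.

Pure NE: (Opera, Opera) and (Football, Football); Mixed NE: p = 0.5238, q = 0.4762

Work:
Check pure NE:
(Opera, Opera): (22, 20) - no unilateral deviation beneficial
(Football, Football): (20, 22) - no unilateral deviation beneficial
Mixed NE: P1 plays Opera with p = 0.5238, P2 plays Opera with q = 0.4762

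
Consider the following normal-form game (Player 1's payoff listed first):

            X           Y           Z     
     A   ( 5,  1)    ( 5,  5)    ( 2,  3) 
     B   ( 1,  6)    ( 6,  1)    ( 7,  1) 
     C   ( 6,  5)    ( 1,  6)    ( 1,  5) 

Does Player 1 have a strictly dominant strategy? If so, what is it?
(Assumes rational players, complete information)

No strictly dominant strategy exists for Player 1

Work:
A strategy strictly dominates another if it gives a strictly higher payoff against every opponent action. Compare each pair of P1's strategies column-by-column:
  A vs B: [5 vs 1, 5 vs 6, 2 vs 7] → A does not strictly dominate B (column Y: 5 ≤ 6)
  A vs C: [5 vs 6, 5 vs 1, 2 vs 1] → A does not strictly dominate C (column X: 5 ≤ 6)
  B vs A: [1 vs 5, 6 vs 5, 7 vs 2] → B does not strictly dominate A (column X: 1 ≤ 5)
  B vs C: [1 vs 6, 6 vs 1, 7 vs 1] → B does not strictly dominate C (column X: 1 ≤ 6)
  C vs A: [6 vs 5, 1 vs 5, 1 vs 2] → C does not strictly dominate A (column Y: 1 ≤ 5)
  C vs B: [6 vs 1, 1 vs 6, 1 vs 7] → C does not strictly dominate B (column Y: 1 ≤ 6)
No single strategy strictly dominates all others → no strictly dominant strategy.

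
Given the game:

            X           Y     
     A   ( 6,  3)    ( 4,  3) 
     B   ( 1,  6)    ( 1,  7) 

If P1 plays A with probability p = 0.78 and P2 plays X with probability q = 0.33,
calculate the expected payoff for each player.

E[P1] = 3.8548, E[P2] = 3.8074

Work:
E[P1] = p·q·π₁(A,X) + p·(1-q)·π₁(A,Y) + (1-p)·q·π₁(B,X) + (1-p)·(1-q)·π₁(B,Y)
= 0.78·0.33·6 + 0.78·0.67·4 + 0.22·0.33·1 + 0.22·0.67·1
= 3.8548

E[P2] = 3.8074 (similar calculation)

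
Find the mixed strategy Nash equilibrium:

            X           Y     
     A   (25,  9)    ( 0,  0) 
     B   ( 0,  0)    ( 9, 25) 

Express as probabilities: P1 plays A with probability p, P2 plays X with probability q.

p = 0.7353, q = 0.2647

Work:
Find probabilities that make opponent indifferent:
P2 chooses q to make P1 indifferent between A and B
P1 chooses p to make P2 indifferent between X and Y
Mixed NE: P1 plays (A: 0.7353, B: 0.2647), P2 plays (X: 0.2647, Y: 0.7353)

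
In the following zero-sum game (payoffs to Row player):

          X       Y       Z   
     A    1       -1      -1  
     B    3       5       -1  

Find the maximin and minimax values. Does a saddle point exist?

Maximin = -1, Minimax = -1, Saddle: True

Work:
Row minimums: [-1, -1] → maximin = -1
Column maximums: [3, 5, -1] → minimax = -1
Saddle point exists! Game value = -1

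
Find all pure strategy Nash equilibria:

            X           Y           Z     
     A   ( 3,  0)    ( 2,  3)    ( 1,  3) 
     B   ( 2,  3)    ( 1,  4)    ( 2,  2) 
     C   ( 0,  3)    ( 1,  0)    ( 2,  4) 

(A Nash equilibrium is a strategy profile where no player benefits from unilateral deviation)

Nash equilibrium: (A, Y), (C, Z)

Work:
Best responses:
  P1 vs X: payoffs [3, 2, 0] → best response A (payoff 3)
  P1 vs Y: payoffs [2, 1, 1] → best response A (payoff 2)
  P1 vs Z: payoffs [1, 2, 2] → best response B/C (payoff 2)
  P2 vs A: payoffs [0, 3, 3] → best response Y/Z (payoff 3)
  P2 vs B: payoffs [3, 4, 2] → best response Y (payoff 4)
  P2 vs C: payoffs [3, 0, 4] → best response Z (payoff 4)
Mutual best responses: (A,Y), (C,Z) → Nash equilibria.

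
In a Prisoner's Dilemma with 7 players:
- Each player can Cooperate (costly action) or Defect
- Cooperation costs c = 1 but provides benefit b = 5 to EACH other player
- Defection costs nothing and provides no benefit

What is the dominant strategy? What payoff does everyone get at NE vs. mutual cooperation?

Dominant: Defect; NE payoff = 0; Coop payoff = 29

Work:
Defect dominates (saves cost c = 1, benefit to others is external)
NE: All defect → everyone gets 0
If all cooperate: each receives (6)×5 - 1 = 29
Social dilemma: 29 > 0 but NE gives 0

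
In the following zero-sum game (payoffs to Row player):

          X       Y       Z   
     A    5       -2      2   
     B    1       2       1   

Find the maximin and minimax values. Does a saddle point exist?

Maximin = 1, Minimax = 2, Saddle: False

Work:
Row minimums: [-2, 1] → maximin = 1
Column maximums: [5, 2, 2] → minimax = 2
No saddle point (maximin ≠ minimax). Mixed strategy needed.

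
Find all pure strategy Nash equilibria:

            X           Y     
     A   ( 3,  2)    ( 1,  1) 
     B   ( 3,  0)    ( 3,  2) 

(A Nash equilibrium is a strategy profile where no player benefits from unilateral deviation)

Nash equilibrium: (A, X), (B, Y)

Work:
Best responses:
  P1 vs X: payoffs [3, 3] → best response A/B (payoff 3)
  P1 vs Y: payoffs [1, 3] → best response B (payoff 3)
  P2 vs A: payoffs [2, 1] → best response X (payoff 2)
  P2 vs B: payoffs [0, 2] → best response Y (payoff 2)
Mutual best responses: (A,X), (B,Y) → Nash equilibria.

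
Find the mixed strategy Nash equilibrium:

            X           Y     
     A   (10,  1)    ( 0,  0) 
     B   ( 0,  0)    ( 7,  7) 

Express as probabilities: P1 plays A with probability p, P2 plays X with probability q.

p = 0.875, q = 0.4118

Work:
Find probabilities that make opponent indifferent:
P2 chooses q to make P1 indifferent between A and B
P1 chooses p to make P2 indifferent between X and Y
Mixed NE: P1 plays (A: 0.875, B: 0.125), P2 plays (X: 0.4118, Y: 0.5882)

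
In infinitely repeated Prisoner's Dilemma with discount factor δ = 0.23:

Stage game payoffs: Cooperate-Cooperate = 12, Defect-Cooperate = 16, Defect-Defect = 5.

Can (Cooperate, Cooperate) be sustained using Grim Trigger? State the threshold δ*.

δ* = 0.3636; since δ = 0.23 < 0.3636, cooperation cannot be sustained

Work:
For Grim Trigger:
Cooperate forever: 12/(1-δ)
Defect then punished: 16 + 5·δ/(1-δ)
Need: 12/(1-δ) ≥ 16 + 5·δ/(1-δ)
Solving: δ ≥ (T-R)/(T-P) = (16-12)/(16-5) = 0.3636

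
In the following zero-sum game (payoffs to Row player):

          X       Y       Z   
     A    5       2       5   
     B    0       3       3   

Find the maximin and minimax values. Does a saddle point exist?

Maximin = 2, Minimax = 3, Saddle: False

Work:
Row minimums: [2, 0] → maximin = 2
Column maximums: [5, 3, 5] → minimax = 3
No saddle point (maximin ≠ minimax). Mixed strategy needed.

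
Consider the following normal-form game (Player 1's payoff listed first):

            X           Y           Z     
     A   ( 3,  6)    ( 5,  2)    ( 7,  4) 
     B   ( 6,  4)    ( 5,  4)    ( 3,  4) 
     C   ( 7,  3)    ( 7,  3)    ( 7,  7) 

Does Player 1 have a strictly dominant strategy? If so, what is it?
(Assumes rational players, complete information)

No strictly dominant strategy exists for Player 1

Work:
A strategy strictly dominates another if it gives a strictly higher payoff against every opponent action. Compare each pair of P1's strategies column-by-column:
  A vs B: [3 vs 6, 5 vs 5, 7 vs 3] → A does not strictly dominate B (column X: 3 ≤ 6)
  A vs C: [3 vs 7, 5 vs 7, 7 vs 7] → A does not strictly dominate C (column X: 3 ≤ 7)
  B vs A: [6 vs 3, 5 vs 5, 3 vs 7] → B does not strictly dominate A (column Y: 5 ≤ 5)
  B vs C: [6 vs 7, 5 vs 7, 3 vs 7] → B does not strictly dominate C (column X: 6 ≤ 7)
  C vs A: [7 vs 3, 7 vs 5, 7 vs 7] → C does not strictly dominate A (column Z: 7 ≤ 7)
  C vs B: [7 vs 6, 7 vs 5, 7 vs 3] → C strictly dominates B
No single strategy strictly dominates all others → no strictly dominant strategy.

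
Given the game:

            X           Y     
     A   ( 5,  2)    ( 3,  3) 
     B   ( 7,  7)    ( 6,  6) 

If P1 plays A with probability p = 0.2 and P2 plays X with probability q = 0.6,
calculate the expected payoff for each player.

E[P1] = 6.12, E[P2] = 5.76

Work:
E[P1] = p·q·π₁(A,X) + p·(1-q)·π₁(A,Y) + (1-p)·q·π₁(B,X) + (1-p)·(1-q)·π₁(B,Y)
= 0.2·0.6·5 + 0.2·0.4·3 + 0.8·0.6·7 + 0.8·0.4·6
= 6.12

E[P2] = 5.76 (similar calculation)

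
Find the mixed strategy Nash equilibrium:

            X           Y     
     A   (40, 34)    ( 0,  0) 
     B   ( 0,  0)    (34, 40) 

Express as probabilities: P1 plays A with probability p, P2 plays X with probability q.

p = 0.5405, q = 0.4595

Work:
Find probabilities that make opponent indifferent:
P2 chooses q to make P1 indifferent between A and B
P1 chooses p to make P2 indifferent between X and Y
Mixed NE: P1 plays (A: 0.5405, B: 0.4595), P2 plays (X: 0.4595, Y: 0.5405)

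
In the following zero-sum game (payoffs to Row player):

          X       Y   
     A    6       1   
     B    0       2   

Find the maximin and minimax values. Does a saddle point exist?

Maximin = 1, Minimax = 2, Saddle: False

Work:
Row minimums: [1, 0] → maximin = 1
Column maximums: [6, 2] → minimax = 2
No saddle point (maximin ≠ minimax). Mixed strategy needed.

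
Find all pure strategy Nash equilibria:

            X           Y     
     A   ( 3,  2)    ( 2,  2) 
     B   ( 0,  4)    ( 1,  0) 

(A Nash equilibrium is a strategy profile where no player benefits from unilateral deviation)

Nash equilibrium: (A, X), (A, Y)

Work:
Best responses:
  P1 vs X: payoffs [3, 0] → best response A (payoff 3)
  P1 vs Y: payoffs [2, 1] → best response A (payoff 2)
  P2 vs A: payoffs [2, 2] → best response X/Y (payoff 2)
  P2 vs B: payoffs [4, 0] → best response X (payoff 4)
Mutual best responses: (A,X), (A,Y) → Nash equilibria.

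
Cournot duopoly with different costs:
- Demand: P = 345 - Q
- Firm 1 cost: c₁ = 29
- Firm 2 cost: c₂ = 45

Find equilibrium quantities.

q₁* = 110.67, q₂* = 94.67

Work:
Reaction: q₁ = (345 - 29 - q₂)/2
Reaction: q₂ = (345 - 45 - q₁)/2
Solve simultaneously:
q₁* = (345 - 2×29 + 45)/3 = 110.67
q₂* = (345 - 2×45 + 29)/3 = 94.67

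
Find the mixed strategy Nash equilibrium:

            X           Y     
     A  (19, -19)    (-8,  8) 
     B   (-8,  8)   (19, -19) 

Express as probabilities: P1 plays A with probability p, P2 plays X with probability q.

p = 0.5, q = 0.5

Work:
Find probabilities that make opponent indifferent:
P2 chooses q to make P1 indifferent between A and B
P1 chooses p to make P2 indifferent between X and Y
Mixed NE: P1 plays (A: 0.5, B: 0.5), P2 plays (X: 0.5, Y: 0.5)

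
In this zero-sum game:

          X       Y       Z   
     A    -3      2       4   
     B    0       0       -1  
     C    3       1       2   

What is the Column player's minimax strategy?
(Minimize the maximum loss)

Column should play Y, value = 2

Work:
Column player minimizes Row's maximum payoff:
Column X: max payoff to Row = 3
Column Y: max payoff to Row = 2
Column Z: max payoff to Row = 4
Minimum is 2, achieved by column Y.
Minimax strategy: Y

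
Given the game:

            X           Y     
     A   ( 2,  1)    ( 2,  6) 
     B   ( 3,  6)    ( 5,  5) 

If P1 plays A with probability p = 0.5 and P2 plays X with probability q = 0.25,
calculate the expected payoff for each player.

E[P1] = 3.25, E[P2] = 5.0

Work:
E[P1] = p·q·π₁(A,X) + p·(1-q)·π₁(A,Y) + (1-p)·q·π₁(B,X) + (1-p)·(1-q)·π₁(B,Y)
= 0.5·0.25·2 + 0.5·0.75·2 + 0.5·0.25·3 + 0.5·0.75·5
= 3.25

E[P2] = 5.0 (similar calculation)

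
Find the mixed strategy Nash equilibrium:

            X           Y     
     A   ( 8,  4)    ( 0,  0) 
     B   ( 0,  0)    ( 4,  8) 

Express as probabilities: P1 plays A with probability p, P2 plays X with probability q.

p = 0.6667, q = 0.3333

Work:
Find probabilities that make opponent indifferent:
P2 chooses q to make P1 indifferent between A and B
P1 chooses p to make P2 indifferent between X and Y
Mixed NE: P1 plays (A: 0.6667, B: 0.3333), P2 plays (X: 0.3333, Y: 0.6667)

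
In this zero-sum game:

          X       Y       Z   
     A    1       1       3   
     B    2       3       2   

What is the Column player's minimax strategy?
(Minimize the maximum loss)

Column should play X, value = 2

Work:
Column player minimizes Row's maximum payoff:
Column X: max payoff to Row = 2
Column Y: max payoff to Row = 3
Column Z: max payoff to Row = 3
Minimum is 2, achieved by column X.
Minimax strategy: X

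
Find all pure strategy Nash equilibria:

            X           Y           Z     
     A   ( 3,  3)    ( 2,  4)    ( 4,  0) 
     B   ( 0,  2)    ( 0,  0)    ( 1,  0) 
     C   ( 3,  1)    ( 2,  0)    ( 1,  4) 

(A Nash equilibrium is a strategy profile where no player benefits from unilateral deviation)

Nash equilibrium: (A, Y)

Work:
Best responses:
  P1 vs X: payoffs [3, 0, 3] → best response A/C (payoff 3)
  P1 vs Y: payoffs [2, 0, 2] → best response A/C (payoff 2)
  P1 vs Z: payoffs [4, 1, 1] → best response A (payoff 4)
  P2 vs A: payoffs [3, 4, 0] → best response Y (payoff 4)
  P2 vs B: payoffs [2, 0, 0] → best response X (payoff 2)
  P2 vs C: payoffs [1, 0, 4] → best response Z (payoff 4)
Mutual best responses: (A,Y) → Nash equilibria.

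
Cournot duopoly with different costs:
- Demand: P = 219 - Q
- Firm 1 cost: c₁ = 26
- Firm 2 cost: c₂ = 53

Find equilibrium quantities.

q₁* = 73.33, q₂* = 46.33

Work:
Reaction: q₁ = (219 - 26 - q₂)/2
Reaction: q₂ = (219 - 53 - q₁)/2
Solve simultaneously:
q₁* = (219 - 2×26 + 53)/3 = 73.33
q₂* = (219 - 2×53 + 26)/3 = 46.33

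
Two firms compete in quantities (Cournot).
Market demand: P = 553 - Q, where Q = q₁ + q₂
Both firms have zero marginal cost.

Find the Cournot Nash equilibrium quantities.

q₁* = q₂* = 184.33; P* = 184.33

Work:
Profit: π_i = P·q_i = (a - q_i - q_j)·q_i
FOC: ∂π_i/∂q_i = a - 2q_i - q_j = 0
Reaction function: q_i = (553 - q_j)/2
Symmetry: q* = 553/3 = 184.33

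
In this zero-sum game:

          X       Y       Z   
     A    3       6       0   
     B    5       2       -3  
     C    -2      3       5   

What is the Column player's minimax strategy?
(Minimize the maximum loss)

Column should play X or Z (all achieve the minimum), value = 5

Work:
Column player minimizes Row's maximum payoff:
Column X: max payoff to Row = 5
Column Y: max payoff to Row = 6
Column Z: max payoff to Row = 5
Minimum is 5, achieved by columns X, Z (tied).
Each of X or Z is a minimax strategy.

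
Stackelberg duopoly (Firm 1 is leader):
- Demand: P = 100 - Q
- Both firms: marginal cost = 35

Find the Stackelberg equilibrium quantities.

q₁* (leader) = 32.5, q₂* (follower) = 16.25

Work:
Follower's reaction: q₂ = (a - c - q₁)/2
Leader substitutes: π₁ = q₁·(a - q₁ - (a-c-q₁)/2 - c)
FOC: q₁* = (100 - 35)/2 = 32.50
Then: q₂* = (100 - 35 - 32.5)/2 = 16.25
Leader has first-mover advantage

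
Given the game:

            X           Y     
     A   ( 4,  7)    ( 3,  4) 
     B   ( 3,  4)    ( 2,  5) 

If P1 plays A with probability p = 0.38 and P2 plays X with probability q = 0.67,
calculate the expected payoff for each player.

E[P1] = 3.05, E[P2] = 4.9684

Work:
E[P1] = p·q·π₁(A,X) + p·(1-q)·π₁(A,Y) + (1-p)·q·π₁(B,X) + (1-p)·(1-q)·π₁(B,Y)
= 0.38·0.67·4 + 0.38·0.33·3 + 0.62·0.67·3 + 0.62·0.33·2
= 3.05

E[P2] = 4.9684 (similar calculation)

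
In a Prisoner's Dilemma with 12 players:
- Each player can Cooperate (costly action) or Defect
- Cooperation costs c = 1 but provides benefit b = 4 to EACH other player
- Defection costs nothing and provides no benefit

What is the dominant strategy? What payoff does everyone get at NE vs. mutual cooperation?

Dominant: Defect; NE payoff = 0; Coop payoff = 43

Work:
Defect dominates (saves cost c = 1, benefit to others is external)
NE: All defect → everyone gets 0
If all cooperate: each receives (11)×4 - 1 = 43
Social dilemma: 43 > 0 but NE gives 0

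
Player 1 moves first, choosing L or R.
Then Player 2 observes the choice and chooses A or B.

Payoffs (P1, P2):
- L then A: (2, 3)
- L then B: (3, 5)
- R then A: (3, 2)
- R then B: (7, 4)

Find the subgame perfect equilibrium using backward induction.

P1 plays R, P2 plays B after L and B after R; Payoff (7, 4)

Work:
Backward induction:
After L: P2 chooses B → P1 gets 3
After R: P2 chooses B → P1 gets 7
P1 chooses R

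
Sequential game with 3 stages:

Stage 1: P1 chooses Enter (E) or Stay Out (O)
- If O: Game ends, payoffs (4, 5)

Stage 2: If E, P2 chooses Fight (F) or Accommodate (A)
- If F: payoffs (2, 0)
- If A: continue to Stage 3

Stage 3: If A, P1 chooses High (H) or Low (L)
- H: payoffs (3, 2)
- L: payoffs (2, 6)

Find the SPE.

SPE: (O, A, H); Outcome (4, 5)

Work:
Stage 3: P1 chooses H (3 vs 2)
Stage 2: P2: F->0, A->2 (anticipating H). Choose A
Stage 1: P1: O->4, E->3 (anticipating A, H). Choose O
SPE path: O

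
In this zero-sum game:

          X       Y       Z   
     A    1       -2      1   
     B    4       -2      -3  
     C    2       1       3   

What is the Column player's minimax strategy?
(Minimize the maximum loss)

Column should play Y, value = 1

Work:
Column player minimizes Row's maximum payoff:
Column X: max payoff to Row = 4
Column Y: max payoff to Row = 1
Column Z: max payoff to Row = 3
Minimum is 1, achieved by column Y.
Minimax strategy: Y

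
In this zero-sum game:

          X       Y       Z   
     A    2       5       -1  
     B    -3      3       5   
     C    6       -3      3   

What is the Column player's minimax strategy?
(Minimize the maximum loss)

Column should play Y or Z (all achieve the minimum), value = 5

Work:
Column player minimizes Row's maximum payoff:
Column X: max payoff to Row = 6
Column Y: max payoff to Row = 5
Column Z: max payoff to Row = 5
Minimum is 5, achieved by columns Y, Z (tied).
Each of Y or Z is a minimax strategy.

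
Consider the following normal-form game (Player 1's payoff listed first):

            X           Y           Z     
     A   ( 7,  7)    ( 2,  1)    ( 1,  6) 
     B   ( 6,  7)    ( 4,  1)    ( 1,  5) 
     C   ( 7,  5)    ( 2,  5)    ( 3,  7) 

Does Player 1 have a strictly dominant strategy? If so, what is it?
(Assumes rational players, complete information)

No strictly dominant strategy exists for Player 1

Work:
A strategy strictly dominates another if it gives a strictly higher payoff against every opponent action. Compare each pair of P1's strategies column-by-column:
  A vs B: [7 vs 6, 2 vs 4, 1 vs 1] → A does not strictly dominate B (column Y: 2 ≤ 4)
  A vs C: [7 vs 7, 2 vs 2, 1 vs 3] → A does not strictly dominate C (column X: 7 ≤ 7)
  B vs A: [6 vs 7, 4 vs 2, 1 vs 1] → B does not strictly dominate A (column X: 6 ≤ 7)
  B vs C: [6 vs 7, 4 vs 2, 1 vs 3] → B does not strictly dominate C (column X: 6 ≤ 7)
  C vs A: [7 vs 7, 2 vs 2, 3 vs 1] → C does not strictly dominate A (column X: 7 ≤ 7)
  C vs B: [7 vs 6, 2 vs 4, 3 vs 1] → C does not strictly dominate B (column Y: 2 ≤ 4)
No single strategy strictly dominates all others → no strictly dominant strategy.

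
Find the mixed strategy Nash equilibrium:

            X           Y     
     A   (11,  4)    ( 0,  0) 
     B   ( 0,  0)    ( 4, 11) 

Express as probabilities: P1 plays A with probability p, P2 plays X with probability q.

p = 0.7333, q = 0.2667

Work:
Find probabilities that make opponent indifferent:
P2 chooses q to make P1 indifferent between A and B
P1 chooses p to make P2 indifferent between X and Y
Mixed NE: P1 plays (A: 0.7333, B: 0.2667), P2 plays (X: 0.2667, Y: 0.7333)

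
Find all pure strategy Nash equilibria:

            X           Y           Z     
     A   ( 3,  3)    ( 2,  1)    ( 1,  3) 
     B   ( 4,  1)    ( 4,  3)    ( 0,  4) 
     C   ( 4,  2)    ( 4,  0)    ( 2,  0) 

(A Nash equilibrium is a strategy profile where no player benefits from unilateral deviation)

Nash equilibrium: (C, X)

Work:
Best responses:
  P1 vs X: payoffs [3, 4, 4] → best response B/C (payoff 4)
  P1 vs Y: payoffs [2, 4, 4] → best response B/C (payoff 4)
  P1 vs Z: payoffs [1, 0, 2] → best response C (payoff 2)
  P2 vs A: payoffs [3, 1, 3] → best response X/Z (payoff 3)
  P2 vs B: payoffs [1, 3, 4] → best response Z (payoff 4)
  P2 vs C: payoffs [2, 0, 0] → best response X (payoff 2)
Mutual best responses: (C,X) → Nash equilibria.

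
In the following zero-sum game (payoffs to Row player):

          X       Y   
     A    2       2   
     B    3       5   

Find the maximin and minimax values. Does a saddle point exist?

Maximin = 3, Minimax = 3, Saddle: True

Work:
Row minimums: [2, 3] → maximin = 3
Column maximums: [3, 5] → minimax = 3
Saddle point exists! Game value = 3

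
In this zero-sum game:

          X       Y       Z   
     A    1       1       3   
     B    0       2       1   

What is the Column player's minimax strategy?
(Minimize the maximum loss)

Column should play X, value = 1

Work:
Column player minimizes Row's maximum payoff:
Column X: max payoff to Row = 1
Column Y: max payoff to Row = 2
Column Z: max payoff to Row = 3
Minimum is 1, achieved by column X.
Minimax strategy: X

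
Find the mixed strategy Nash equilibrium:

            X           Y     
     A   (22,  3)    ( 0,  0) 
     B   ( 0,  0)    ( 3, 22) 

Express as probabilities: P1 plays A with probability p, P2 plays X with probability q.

p = 0.88, q = 0.12

Work:
Find probabilities that make opponent indifferent:
P2 chooses q to make P1 indifferent between A and B
P1 chooses p to make P2 indifferent between X and Y
Mixed NE: P1 plays (A: 0.88, B: 0.12), P2 plays (X: 0.12, Y: 0.88)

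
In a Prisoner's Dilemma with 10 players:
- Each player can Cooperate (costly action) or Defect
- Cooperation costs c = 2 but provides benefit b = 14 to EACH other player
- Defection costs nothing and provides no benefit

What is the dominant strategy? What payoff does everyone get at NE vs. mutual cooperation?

Dominant: Defect; NE payoff = 0; Coop payoff = 124

Work:
Defect dominates (saves cost c = 2, benefit to others is external)
NE: All defect → everyone gets 0
If all cooperate: each receives (9)×14 - 2 = 124
Social dilemma: 124 > 0 but NE gives 0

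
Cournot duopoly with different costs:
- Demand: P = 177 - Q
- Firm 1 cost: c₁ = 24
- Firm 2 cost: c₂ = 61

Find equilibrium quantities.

q₁* = 63.33, q₂* = 26.33

Work:
Reaction: q₁ = (177 - 24 - q₂)/2
Reaction: q₂ = (177 - 61 - q₁)/2
Solve simultaneously:
q₁* = (177 - 2×24 + 61)/3 = 63.33
q₂* = (177 - 2×61 + 24)/3 = 26.33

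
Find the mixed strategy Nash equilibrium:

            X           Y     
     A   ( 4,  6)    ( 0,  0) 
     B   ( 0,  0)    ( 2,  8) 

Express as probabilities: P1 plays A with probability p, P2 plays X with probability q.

p = 0.5714, q = 0.3333

Work:
Find probabilities that make opponent indifferent:
P2 chooses q to make P1 indifferent between A and B
P1 chooses p to make P2 indifferent between X and Y
Mixed NE: P1 plays (A: 0.5714, B: 0.4286), P2 plays (X: 0.3333, Y: 0.6667)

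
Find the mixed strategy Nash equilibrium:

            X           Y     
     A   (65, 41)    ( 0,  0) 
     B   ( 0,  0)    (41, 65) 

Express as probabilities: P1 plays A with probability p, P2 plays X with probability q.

p = 0.6132, q = 0.3868

Work:
Find probabilities that make opponent indifferent:
P2 chooses q to make P1 indifferent between A and B
P1 chooses p to make P2 indifferent between X and Y
Mixed NE: P1 plays (A: 0.6132, B: 0.3868), P2 plays (X: 0.3868, Y: 0.6132)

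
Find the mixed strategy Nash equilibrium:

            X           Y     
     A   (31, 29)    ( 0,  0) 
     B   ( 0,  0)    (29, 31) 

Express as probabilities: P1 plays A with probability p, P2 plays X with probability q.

p = 0.5167, q = 0.4833

Work:
Find probabilities that make opponent indifferent:
P2 chooses q to make P1 indifferent between A and B
P1 chooses p to make P2 indifferent between X and Y
Mixed NE: P1 plays (A: 0.5167, B: 0.4833), P2 plays (X: 0.4833, Y: 0.5167)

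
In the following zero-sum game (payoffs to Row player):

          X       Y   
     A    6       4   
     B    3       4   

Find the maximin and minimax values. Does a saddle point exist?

Maximin = 4, Minimax = 4, Saddle: True

Work:
Row minimums: [4, 3] → maximin = 4
Column maximums: [6, 4] → minimax = 4
Saddle point exists! Game value = 4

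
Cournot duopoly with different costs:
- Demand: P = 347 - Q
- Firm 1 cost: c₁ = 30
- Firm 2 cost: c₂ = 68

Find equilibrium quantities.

q₁* = 118.33, q₂* = 80.33

Work:
Reaction: q₁ = (347 - 30 - q₂)/2
Reaction: q₂ = (347 - 68 - q₁)/2
Solve simultaneously:
q₁* = (347 - 2×30 + 68)/3 = 118.33
q₂* = (347 - 2×68 + 30)/3 = 80.33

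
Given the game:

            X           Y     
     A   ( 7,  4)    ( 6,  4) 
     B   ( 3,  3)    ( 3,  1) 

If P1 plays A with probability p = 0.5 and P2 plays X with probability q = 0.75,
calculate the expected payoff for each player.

E[P1] = 4.875, E[P2] = 3.25

Work:
E[P1] = p·q·π₁(A,X) + p·(1-q)·π₁(A,Y) + (1-p)·q·π₁(B,X) + (1-p)·(1-q)·π₁(B,Y)
= 0.5·0.75·7 + 0.5·0.25·6 + 0.5·0.75·3 + 0.5·0.25·3
= 4.875

E[P2] = 3.25 (similar calculation)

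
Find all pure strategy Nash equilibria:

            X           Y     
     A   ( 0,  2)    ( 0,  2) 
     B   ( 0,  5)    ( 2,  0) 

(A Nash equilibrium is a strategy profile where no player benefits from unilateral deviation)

Nash equilibrium: (A, X), (B, X)

Work:
Best responses:
  P1 vs X: payoffs [0, 0] → best response A/B (payoff 0)
  P1 vs Y: payoffs [0, 2] → best response B (payoff 2)
  P2 vs A: payoffs [2, 2] → best response X/Y (payoff 2)
  P2 vs B: payoffs [5, 0] → best response X (payoff 5)
Mutual best responses: (A,X), (B,X) → Nash equilibria.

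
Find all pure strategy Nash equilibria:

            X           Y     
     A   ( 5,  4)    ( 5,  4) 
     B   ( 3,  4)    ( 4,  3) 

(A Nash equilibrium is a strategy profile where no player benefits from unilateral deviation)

Nash equilibrium: (A, X), (A, Y)

Work:
Best responses:
  P1 vs X: payoffs [5, 3] → best response A (payoff 5)
  P1 vs Y: payoffs [5, 4] → best response A (payoff 5)
  P2 vs A: payoffs [4, 4] → best response X/Y (payoff 4)
  P2 vs B: payoffs [4, 3] → best response X (payoff 4)
Mutual best responses: (A,X), (A,Y) → Nash equilibria.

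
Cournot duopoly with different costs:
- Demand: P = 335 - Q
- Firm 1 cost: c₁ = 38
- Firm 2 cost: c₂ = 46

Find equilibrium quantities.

q₁* = 101.67, q₂* = 93.67

Work:
Reaction: q₁ = (335 - 38 - q₂)/2
Reaction: q₂ = (335 - 46 - q₁)/2
Solve simultaneously:
q₁* = (335 - 2×38 + 46)/3 = 101.67
q₂* = (335 - 2×46 + 38)/3 = 93.67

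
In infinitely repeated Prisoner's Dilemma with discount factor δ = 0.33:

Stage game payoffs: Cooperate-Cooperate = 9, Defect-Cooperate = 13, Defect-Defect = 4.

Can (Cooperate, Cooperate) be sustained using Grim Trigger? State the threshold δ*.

δ* = 0.4444; since δ = 0.33 < 0.4444, cooperation cannot be sustained

Work:
For Grim Trigger:
Cooperate forever: 9/(1-δ)
Defect then punished: 13 + 4·δ/(1-δ)
Need: 9/(1-δ) ≥ 13 + 4·δ/(1-δ)
Solving: δ ≥ (T-R)/(T-P) = (13-9)/(13-4) = 0.4444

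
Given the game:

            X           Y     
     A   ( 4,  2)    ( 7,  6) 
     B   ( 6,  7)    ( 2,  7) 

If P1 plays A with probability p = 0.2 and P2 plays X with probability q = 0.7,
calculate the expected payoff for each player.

E[P1] = 4.82, E[P2] = 6.24

Work:
E[P1] = p·q·π₁(A,X) + p·(1-q)·π₁(A,Y) + (1-p)·q·π₁(B,X) + (1-p)·(1-q)·π₁(B,Y)
= 0.2·0.7·4 + 0.2·0.3·7 + 0.8·0.7·6 + 0.8·0.3·2
= 4.82

E[P2] = 6.24 (similar calculation)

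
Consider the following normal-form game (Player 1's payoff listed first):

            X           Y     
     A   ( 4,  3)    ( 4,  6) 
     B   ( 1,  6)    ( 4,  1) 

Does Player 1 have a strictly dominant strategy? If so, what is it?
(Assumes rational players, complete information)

No strictly dominant strategy exists for Player 1

Work:
A strategy strictly dominates another if it gives a strictly higher payoff against every opponent action. Compare each pair of P1's strategies column-by-column:
  A vs B: [4 vs 1, 4 vs 4] → A does not strictly dominate B (column Y: 4 ≤ 4)
  B vs A: [1 vs 4, 4 vs 4] → B does not strictly dominate A (column X: 1 ≤ 4)
No single strategy strictly dominates all others → no strictly dominant strategy.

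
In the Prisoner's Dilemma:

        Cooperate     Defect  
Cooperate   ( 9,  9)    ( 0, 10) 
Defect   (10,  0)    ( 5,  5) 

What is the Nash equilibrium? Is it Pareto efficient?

(Defect, Defect) is NE; not Pareto efficient

Work:
Defect dominates Cooperate for both players:
If P2 cooperates: Defect (10) > Cooperate (9)
If P2 defects: Defect (5) > Cooperate (0)
NE: (Defect, Defect) with payoff (5, 5)
But (Cooperate, Cooperate) = (9, 9) Pareto dominates (5, 5)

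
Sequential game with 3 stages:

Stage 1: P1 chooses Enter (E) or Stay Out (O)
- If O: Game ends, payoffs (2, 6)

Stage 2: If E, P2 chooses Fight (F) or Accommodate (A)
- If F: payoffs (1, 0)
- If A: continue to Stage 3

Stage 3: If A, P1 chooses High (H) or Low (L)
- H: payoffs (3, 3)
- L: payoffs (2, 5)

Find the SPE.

SPE: (E, A, H); Outcome (3, 3)

Work:
Stage 3: P1 chooses H (3 vs 2)
Stage 2: P2: F->0, A->3 (anticipating H). Choose A
Stage 1: P1: O->2, E->3 (anticipating A, H). Choose E
SPE path: E -> A -> H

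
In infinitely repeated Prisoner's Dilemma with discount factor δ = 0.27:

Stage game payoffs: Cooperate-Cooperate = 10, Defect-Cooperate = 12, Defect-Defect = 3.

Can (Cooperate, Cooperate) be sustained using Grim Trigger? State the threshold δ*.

δ* = 0.2222; since δ = 0.27 ≥ 0.2222, cooperation can be sustained

Work:
For Grim Trigger:
Cooperate forever: 10/(1-δ)
Defect then punished: 12 + 3·δ/(1-δ)
Need: 10/(1-δ) ≥ 12 + 3·δ/(1-δ)
Solving: δ ≥ (T-R)/(T-P) = (12-10)/(12-3) = 0.2222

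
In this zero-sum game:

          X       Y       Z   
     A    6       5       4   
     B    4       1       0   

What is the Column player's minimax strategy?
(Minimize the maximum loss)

Column should play Z, value = 4

Work:
Column player minimizes Row's maximum payoff:
Column X: max payoff to Row = 6
Column Y: max payoff to Row = 5
Column Z: max payoff to Row = 4
Minimum is 4, achieved by column Z.
Minimax strategy: Z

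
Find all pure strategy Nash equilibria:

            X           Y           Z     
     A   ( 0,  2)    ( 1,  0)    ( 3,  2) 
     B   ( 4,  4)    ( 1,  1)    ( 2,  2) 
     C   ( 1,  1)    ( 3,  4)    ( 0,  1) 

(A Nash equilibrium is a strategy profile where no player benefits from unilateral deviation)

Nash equilibrium: (A, Z), (B, X), (C, Y)

Work:
Best responses:
  P1 vs X: payoffs [0, 4, 1] → best response B (payoff 4)
  P1 vs Y: payoffs [1, 1, 3] → best response C (payoff 3)
  P1 vs Z: payoffs [3, 2, 0] → best response A (payoff 3)
  P2 vs A: payoffs [2, 0, 2] → best response X/Z (payoff 2)
  P2 vs B: payoffs [4, 1, 2] → best response X (payoff 4)
  P2 vs C: payoffs [1, 4, 1] → best response Y (payoff 4)
Mutual best responses: (A,Z), (B,X), (C,Y) → Nash equilibria.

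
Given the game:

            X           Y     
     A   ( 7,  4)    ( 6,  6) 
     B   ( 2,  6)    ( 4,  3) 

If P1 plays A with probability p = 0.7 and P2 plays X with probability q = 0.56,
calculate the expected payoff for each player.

E[P1] = 5.456, E[P2] = 4.82

Work:
E[P1] = p·q·π₁(A,X) + p·(1-q)·π₁(A,Y) + (1-p)·q·π₁(B,X) + (1-p)·(1-q)·π₁(B,Y)
= 0.7·0.56·7 + 0.7·0.44·6 + 0.3·0.56·2 + 0.3·0.44·4
= 5.456

E[P2] = 4.82 (similar calculation)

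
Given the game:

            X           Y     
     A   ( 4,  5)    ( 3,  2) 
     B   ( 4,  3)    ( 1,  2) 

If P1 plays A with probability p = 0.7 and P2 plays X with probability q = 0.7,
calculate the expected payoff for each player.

E[P1] = 3.52, E[P2] = 3.68

Work:
E[P1] = p·q·π₁(A,X) + p·(1-q)·π₁(A,Y) + (1-p)·q·π₁(B,X) + (1-p)·(1-q)·π₁(B,Y)
= 0.7·0.7·4 + 0.7·0.3·3 + 0.3·0.7·4 + 0.3·0.3·1
= 3.52

E[P2] = 3.68 (similar calculation)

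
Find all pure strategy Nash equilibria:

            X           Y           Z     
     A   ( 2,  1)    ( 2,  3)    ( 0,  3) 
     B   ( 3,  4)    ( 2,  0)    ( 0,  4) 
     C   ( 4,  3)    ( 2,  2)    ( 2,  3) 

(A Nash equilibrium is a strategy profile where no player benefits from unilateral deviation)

Nash equilibrium: (A, Y), (C, X), (C, Z)

Work:
Best responses:
  P1 vs X: payoffs [2, 3, 4] → best response C (payoff 4)
  P1 vs Y: payoffs [2, 2, 2] → best response A/B/C (payoff 2)
  P1 vs Z: payoffs [0, 0, 2] → best response C (payoff 2)
  P2 vs A: payoffs [1, 3, 3] → best response Y/Z (payoff 3)
  P2 vs B: payoffs [4, 0, 4] → best response X/Z (payoff 4)
  P2 vs C: payoffs [3, 2, 3] → best response X/Z (payoff 3)
Mutual best responses: (A,Y), (C,X), (C,Z) → Nash equilibria.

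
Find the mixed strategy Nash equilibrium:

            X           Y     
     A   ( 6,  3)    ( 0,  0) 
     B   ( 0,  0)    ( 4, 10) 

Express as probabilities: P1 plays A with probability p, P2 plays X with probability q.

p = 0.7692, q = 0.4

Work:
Find probabilities that make opponent indifferent:
P2 chooses q to make P1 indifferent between A and B
P1 chooses p to make P2 indifferent between X and Y
Mixed NE: P1 plays (A: 0.7692, B: 0.2308), P2 plays (X: 0.4, Y: 0.6)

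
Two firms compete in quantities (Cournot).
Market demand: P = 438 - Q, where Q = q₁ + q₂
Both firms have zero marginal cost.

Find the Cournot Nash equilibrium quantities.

q₁* = q₂* = 146.0; P* = 146.0

Work:
Profit: π_i = P·q_i = (a - q_i - q_j)·q_i
FOC: ∂π_i/∂q_i = a - 2q_i - q_j = 0
Reaction function: q_i = (438 - q_j)/2
Symmetry: q* = 438/3 = 146.0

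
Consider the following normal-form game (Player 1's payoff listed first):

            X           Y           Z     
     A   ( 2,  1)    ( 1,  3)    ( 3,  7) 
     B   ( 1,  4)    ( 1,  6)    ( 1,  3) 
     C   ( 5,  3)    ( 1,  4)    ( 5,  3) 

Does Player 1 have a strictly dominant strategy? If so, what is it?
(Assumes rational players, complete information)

No strictly dominant strategy exists for Player 1

Work:
A strategy strictly dominates another if it gives a strictly higher payoff against every opponent action. Compare each pair of P1's strategies column-by-column:
  A vs B: [2 vs 1, 1 vs 1, 3 vs 1] → A does not strictly dominate B (column Y: 1 ≤ 1)
  A vs C: [2 vs 5, 1 vs 1, 3 vs 5] → A does not strictly dominate C (column X: 2 ≤ 5)
  B vs A: [1 vs 2, 1 vs 1, 1 vs 3] → B does not strictly dominate A (column X: 1 ≤ 2)
  B vs C: [1 vs 5, 1 vs 1, 1 vs 5] → B does not strictly dominate C (column X: 1 ≤ 5)
  C vs A: [5 vs 2, 1 vs 1, 5 vs 3] → C does not strictly dominate A (column Y: 1 ≤ 1)
  C vs B: [5 vs 1, 1 vs 1, 5 vs 1] → C does not strictly dominate B (column Y: 1 ≤ 1)
No single strategy strictly dominates all others → no strictly dominant strategy.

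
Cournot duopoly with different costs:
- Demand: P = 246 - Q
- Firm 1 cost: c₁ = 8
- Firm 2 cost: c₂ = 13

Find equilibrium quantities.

q₁* = 81.0, q₂* = 76.0

Work:
Reaction: q₁ = (246 - 8 - q₂)/2
Reaction: q₂ = (246 - 13 - q₁)/2
Solve simultaneously:
q₁* = (246 - 2×8 + 13)/3 = 81.0
q₂* = (246 - 2×13 + 8)/3 = 76.0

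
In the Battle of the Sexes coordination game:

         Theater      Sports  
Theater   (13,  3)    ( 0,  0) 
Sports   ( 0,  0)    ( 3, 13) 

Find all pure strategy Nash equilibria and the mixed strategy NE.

Pure NE: (Theater, Theater) and (Sports, Sports); Mixed NE: p = 0.8125, q = 0.1875

Work:
Check pure NE:
(Theater, Theater): (13, 3) - no unilateral deviation beneficial
(Sports, Sports): (3, 13) - no unilateral deviation beneficial
Mixed NE: P1 plays Theater with p = 0.8125, P2 plays Theater with q = 0.1875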